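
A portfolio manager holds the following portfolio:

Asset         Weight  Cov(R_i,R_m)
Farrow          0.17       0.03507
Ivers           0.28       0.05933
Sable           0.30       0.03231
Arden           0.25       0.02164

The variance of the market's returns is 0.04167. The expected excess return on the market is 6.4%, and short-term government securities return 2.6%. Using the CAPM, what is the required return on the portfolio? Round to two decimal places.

8.39%

β_Farrow = 0.03507 / 0.04167 = 0.8416
β_Ivers = 0.05933 / 0.04167 = 1.4238
β_Sable = 0.03231 / 0.04167 = 0.7754
β_Arden = 0.02164 / 0.04167 = 0.5193
β_P = Σ w_i β_i = 0.17×0.8416 + 0.28×1.4238 + 0.30×0.7754 + 0.25×0.5193 = 0.9042
E(R_P) = R_f + β_P × MRP = 2.6% + 0.9042 × 6.4% = 8.39%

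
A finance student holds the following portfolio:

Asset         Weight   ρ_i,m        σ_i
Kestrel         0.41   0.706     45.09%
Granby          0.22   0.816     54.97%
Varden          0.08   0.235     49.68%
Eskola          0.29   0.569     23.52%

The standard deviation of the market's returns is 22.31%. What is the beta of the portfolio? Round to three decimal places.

β_Kestrel = 0.706 × 45.09% / 22.31% = 1.4269
β_Granby = 0.816 × 54.97% / 22.31% = 2.0106
β_Varden = 0.235 × 49.68% / 22.31% = 0.5233
β_Eskola = 0.569 × 23.52% / 22.31% = 0.5999
β_P = Σ w_i β_i = 0.41×1.4269 + 0.22×2.0106 + 0.08×0.5233 + 0.29×0.5999 = 1.2432

1.243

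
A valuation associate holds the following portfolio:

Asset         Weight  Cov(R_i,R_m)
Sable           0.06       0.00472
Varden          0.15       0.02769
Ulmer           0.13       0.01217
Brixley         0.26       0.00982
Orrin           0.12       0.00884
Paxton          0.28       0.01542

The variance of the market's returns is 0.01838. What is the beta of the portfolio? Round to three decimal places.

0.759

β_Sable = 0.00472 / 0.01838 = 0.2568
β_Varden = 0.02769 / 0.01838 = 1.5065
β_Ulmer = 0.01217 / 0.01838 = 0.6621
β_Brixley = 0.00982 / 0.01838 = 0.5343
β_Orrin = 0.00884 / 0.01838 = 0.4810
β_Paxton = 0.01542 / 0.01838 = 0.8390
β_P = Σ w_i β_i = 0.06×0.2568 + 0.15×1.5065 + 0.13×0.6621 + 0.26×0.5343 + 0.12×0.4810 + 0.28×0.8390 = 0.7590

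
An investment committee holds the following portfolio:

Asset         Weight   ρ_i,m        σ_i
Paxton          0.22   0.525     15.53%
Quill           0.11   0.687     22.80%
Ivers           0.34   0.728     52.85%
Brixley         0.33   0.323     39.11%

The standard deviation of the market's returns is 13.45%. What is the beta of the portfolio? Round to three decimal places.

1.544

β_Paxton = 0.525 × 15.53% / 13.45% = 0.6062
β_Quill = 0.687 × 22.80% / 13.45% = 1.1646
β_Ivers = 0.728 × 52.85% / 13.45% = 2.8606
β_Brixley = 0.323 × 39.11% / 13.45% = 0.9392
β_P = Σ w_i β_i = 0.22×0.6062 + 0.11×1.1646 + 0.34×2.8606 + 0.33×0.9392 = 1.5440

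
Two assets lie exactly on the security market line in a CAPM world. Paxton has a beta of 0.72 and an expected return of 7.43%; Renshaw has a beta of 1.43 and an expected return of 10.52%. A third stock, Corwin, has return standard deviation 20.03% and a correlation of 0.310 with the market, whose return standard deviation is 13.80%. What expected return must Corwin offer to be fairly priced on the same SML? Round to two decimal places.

6.25%

MRP = (10.52% − 7.43%) / (1.43 − 0.72) = 4.3521%
R_f = 7.43% − 0.72 × 4.3521% = 4.2965%
β_Corwin = ρ·σ_i/σ_m = 0.310 × 20.03 / 13.80 = 0.4499
E(R_Corwin) = R_f + β × MRP = 4.2965% + 0.4499 × 4.3521% = 6.25%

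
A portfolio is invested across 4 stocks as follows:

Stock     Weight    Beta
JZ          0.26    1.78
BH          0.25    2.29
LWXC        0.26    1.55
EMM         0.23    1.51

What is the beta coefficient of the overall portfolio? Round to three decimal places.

β_P = Σ w_i β_i = 0.26×1.78 + 0.25×2.29 + 0.26×1.55 + 0.23×1.51 = 1.7856

1.786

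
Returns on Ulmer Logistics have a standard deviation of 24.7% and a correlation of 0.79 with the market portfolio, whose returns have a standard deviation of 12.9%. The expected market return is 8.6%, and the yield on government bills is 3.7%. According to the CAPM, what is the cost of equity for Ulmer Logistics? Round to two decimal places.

β = ρ × σ_i / σ_m = 0.79 × 24.7% / 12.9% = 1.5126
MRP = 8.6% − 3.7% = 4.90%
E(R) = 3.7% + 1.5126 × 4.9% = 11.11%

11.11%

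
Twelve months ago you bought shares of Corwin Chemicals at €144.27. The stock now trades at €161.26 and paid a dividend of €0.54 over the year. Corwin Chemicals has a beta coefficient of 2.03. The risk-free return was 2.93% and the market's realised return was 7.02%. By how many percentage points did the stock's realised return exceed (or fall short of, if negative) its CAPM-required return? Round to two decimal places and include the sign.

+0.92%

Realised HPR = (P1 + D1 − P0) / P0 = (161.26 + 0.54 − 144.27) / 144.27 = 17.53 / 144.27 = 12.1508%
MRP = 7.02% − 2.93% = 4.09%
CAPM required = R_f + β·MRP = 2.93% + 2.03 × 4.09% = 11.2327%
α = realised − required = 12.1508% − 11.2327% = +0.92%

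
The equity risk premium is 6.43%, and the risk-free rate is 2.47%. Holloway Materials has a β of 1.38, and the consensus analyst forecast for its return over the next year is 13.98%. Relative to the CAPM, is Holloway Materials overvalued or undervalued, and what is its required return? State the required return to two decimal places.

Undervalued; required return 11.34%

Required return = R_f + β·MRP = 2.47% + 1.38 × 6.43% = 11.34%
Forecast 13.98% > required 11.34% → the stock plots above the SML → undervalued.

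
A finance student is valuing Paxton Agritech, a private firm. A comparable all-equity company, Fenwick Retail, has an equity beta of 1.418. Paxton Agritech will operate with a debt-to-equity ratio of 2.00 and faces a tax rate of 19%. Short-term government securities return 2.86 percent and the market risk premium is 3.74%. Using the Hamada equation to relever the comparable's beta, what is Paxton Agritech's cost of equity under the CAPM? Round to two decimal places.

16.75%

β_L = β_U × [1 + (1 − t)(D/E)] = 1.418 × [1 + (1 − 0.19) × 2.00]
    = 1.418 × [1 + 0.81 × 2.00] = 1.418 × 2.6200 = 3.7152
E(R) = R_f + β_L × MRP = 2.86% + 3.7152 × 3.74% = 16.75%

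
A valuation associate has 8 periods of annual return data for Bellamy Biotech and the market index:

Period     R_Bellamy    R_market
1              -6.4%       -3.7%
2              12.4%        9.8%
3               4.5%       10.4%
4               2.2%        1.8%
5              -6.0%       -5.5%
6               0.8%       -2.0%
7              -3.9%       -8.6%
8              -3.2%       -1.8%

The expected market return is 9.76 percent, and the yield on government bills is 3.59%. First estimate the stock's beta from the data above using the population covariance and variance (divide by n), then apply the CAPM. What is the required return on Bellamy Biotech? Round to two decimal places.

Mean R_i = (-6.4 + 12.4 + 4.5 + 2.2 − 6.0 + 0.8 − 3.9 − 3.2) / 8 = 0.0500%
Mean R_m = (-3.7 + 9.8 + 10.4 + 1.8 − 5.5 − 2.0 − 8.6 − 1.8) / 8 = 0.0500%
Σ(R_i − R̄_i)(R_m − R̄_m) = 266.6400  ⇒  Cov = 266.6400 / 8 = 33.3300
Σ(R_m − R̄_m)² = 332.5600  ⇒  Var(R_m) = 332.5600 / 8 = 41.5700
β = Cov / Var(R_m) = 33.3300 / 41.5700 = 0.8018
MRP = 9.76% − 3.59% = 6.17%
E(R) = R_f + β × MRP = 3.59% + 0.8018 × 6.17% = 8.54%

8.54%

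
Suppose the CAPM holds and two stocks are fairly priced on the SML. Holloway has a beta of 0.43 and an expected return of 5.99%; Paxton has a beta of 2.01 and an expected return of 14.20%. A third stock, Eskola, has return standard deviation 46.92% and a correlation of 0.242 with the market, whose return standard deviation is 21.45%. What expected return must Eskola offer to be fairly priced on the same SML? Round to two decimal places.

MRP = (14.20% − 5.99%) / (2.01 − 0.43) = 5.1962%
R_f = 5.99% − 0.43 × 5.1962% = 3.7556%
β_Eskola = ρ·σ_i/σ_m = 0.242 × 46.92 / 21.45 = 0.5294
E(R_Eskola) = R_f + β × MRP = 3.7556% + 0.5294 × 5.1962% = 6.51%

6.51%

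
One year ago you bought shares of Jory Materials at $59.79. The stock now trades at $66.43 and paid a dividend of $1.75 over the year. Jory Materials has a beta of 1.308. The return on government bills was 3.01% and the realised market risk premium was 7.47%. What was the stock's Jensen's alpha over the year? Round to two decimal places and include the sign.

+1.25%

Realised HPR = (P1 + D1 − P0) / P0 = (66.43 + 1.75 − 59.79) / 59.79 = 8.39 / 59.79 = 14.0324%
CAPM required = R_f + β·MRP = 3.01% + 1.308 × 7.47% = 12.78076%
α = realised − required = 14.0324% − 12.78076% = +1.25%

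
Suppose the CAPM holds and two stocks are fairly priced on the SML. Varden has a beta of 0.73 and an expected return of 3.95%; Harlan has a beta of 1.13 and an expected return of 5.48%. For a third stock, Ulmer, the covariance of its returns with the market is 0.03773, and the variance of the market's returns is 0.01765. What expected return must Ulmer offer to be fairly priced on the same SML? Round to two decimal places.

9.33%

MRP = (5.48% − 3.95%) / (1.13 − 0.73) = 3.8250%
R_f = 3.95% − 0.73 × 3.8250% = 1.1578%
β_Ulmer = Cov / Var(R_m) = 0.03773 / 0.01765 = 2.1377
E(R_Ulmer) = R_f + β × MRP = 1.1578% + 2.1377 × 3.8250% = 9.33%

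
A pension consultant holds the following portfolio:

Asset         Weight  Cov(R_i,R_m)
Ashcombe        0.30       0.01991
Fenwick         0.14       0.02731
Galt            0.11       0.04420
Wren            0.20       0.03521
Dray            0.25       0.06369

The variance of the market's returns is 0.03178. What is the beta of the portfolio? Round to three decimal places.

1.184

β_Ashcombe = 0.01991 / 0.03178 = 0.6265
β_Fenwick = 0.02731 / 0.03178 = 0.8593
β_Galt = 0.04420 / 0.03178 = 1.3908
β_Wren = 0.03521 / 0.03178 = 1.1079
β_Dray = 0.06369 / 0.03178 = 2.0041
β_P = Σ w_i β_i = 0.30×0.6265 + 0.14×0.8593 + 0.11×1.3908 + 0.20×1.1079 + 0.25×2.0041 = 1.1838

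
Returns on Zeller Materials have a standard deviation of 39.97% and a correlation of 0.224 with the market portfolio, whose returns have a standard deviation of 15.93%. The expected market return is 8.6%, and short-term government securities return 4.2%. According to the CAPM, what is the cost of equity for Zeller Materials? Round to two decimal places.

6.67%

β = ρ × σ_i / σ_m = 0.224 × 39.97% / 15.93% = 0.5620
MRP = 8.6% − 4.2% = 4.40%
E(R) = 4.2% + 0.5620 × 4.4% = 6.67%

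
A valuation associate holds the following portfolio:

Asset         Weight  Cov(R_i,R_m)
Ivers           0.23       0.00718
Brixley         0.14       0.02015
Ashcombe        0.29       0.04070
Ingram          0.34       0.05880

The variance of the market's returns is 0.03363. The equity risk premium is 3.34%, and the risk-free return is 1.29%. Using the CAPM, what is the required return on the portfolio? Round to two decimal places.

4.89%

β_Ivers = 0.00718 / 0.03363 = 0.2135
β_Brixley = 0.02015 / 0.03363 = 0.5992
β_Ashcombe = 0.04070 / 0.03363 = 1.2102
β_Ingram = 0.05880 / 0.03363 = 1.7484
β_P = Σ w_i β_i = 0.23×0.2135 + 0.14×0.5992 + 0.29×1.2102 + 0.34×1.7484 = 1.0784
E(R_P) = R_f + β_P × MRP = 1.29% + 1.0784 × 3.34% = 4.89%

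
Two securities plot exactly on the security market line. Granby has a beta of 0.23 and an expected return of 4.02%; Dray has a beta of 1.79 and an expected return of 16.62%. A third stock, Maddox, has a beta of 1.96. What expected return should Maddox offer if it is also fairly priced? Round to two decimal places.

17.99%

MRP (SML slope) = (16.62% − 4.02%) / (1.79 − 0.23) = 12.60% / 1.56 = 8.0769%
R_f (intercept) = 4.02% − 0.23 × 8.0769% = 2.1623%
E(R_Maddox) = R_f + β × MRP = 2.1623% + 1.96 × 8.0769% = 17.99%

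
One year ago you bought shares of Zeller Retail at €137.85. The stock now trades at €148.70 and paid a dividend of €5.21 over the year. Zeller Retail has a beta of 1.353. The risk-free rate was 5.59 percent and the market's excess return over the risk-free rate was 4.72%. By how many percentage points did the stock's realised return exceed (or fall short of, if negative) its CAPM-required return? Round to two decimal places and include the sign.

Realised HPR = (P1 + D1 − P0) / P0 = (148.70 + 5.21 − 137.85) / 137.85 = 16.06 / 137.85 = 11.6503%
CAPM required = R_f + β·MRP = 5.59% + 1.353 × 4.72% = 11.97616%
α = realised − required = 11.6503% − 11.97616% = -0.33%

-0.33%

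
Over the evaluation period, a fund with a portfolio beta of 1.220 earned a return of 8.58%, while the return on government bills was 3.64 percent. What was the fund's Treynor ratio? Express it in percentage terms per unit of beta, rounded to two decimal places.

Treynor = (R_P − R_f) / β_P = (8.58% − 3.64%) / 1.2200 = 4.94% / 1.2200 = 4.05%

4.05%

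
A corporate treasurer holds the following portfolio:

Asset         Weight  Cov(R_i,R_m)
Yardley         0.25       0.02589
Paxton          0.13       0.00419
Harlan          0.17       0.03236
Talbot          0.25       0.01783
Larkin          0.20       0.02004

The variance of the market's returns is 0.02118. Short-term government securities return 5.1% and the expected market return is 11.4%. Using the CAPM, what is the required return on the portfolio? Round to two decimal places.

β_Yardley = 0.02589 / 0.02118 = 1.2224
β_Paxton = 0.00419 / 0.02118 = 0.1978
β_Harlan = 0.03236 / 0.02118 = 1.5279
β_Talbot = 0.01783 / 0.02118 = 0.8418
β_Larkin = 0.02004 / 0.02118 = 0.9462
β_P = Σ w_i β_i = 0.25×1.2224 + 0.13×0.1978 + 0.17×1.5279 + 0.25×0.8418 + 0.20×0.9462 = 0.9907
MRP = 11.4% − 5.1% = 6.30%
E(R_P) = R_f + β_P × MRP = 5.1% + 0.9907 × 6.3% = 11.34%

11.34%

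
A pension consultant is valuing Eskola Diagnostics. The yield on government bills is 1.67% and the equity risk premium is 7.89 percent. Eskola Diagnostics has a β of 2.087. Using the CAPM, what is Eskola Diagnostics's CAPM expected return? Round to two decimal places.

E(R) = R_f + β × MRP = 1.67% + 2.087 × 7.89% = 18.14%

18.14%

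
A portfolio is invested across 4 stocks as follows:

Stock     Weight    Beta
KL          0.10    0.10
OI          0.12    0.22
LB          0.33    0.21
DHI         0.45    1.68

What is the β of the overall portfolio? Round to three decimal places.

β_P = Σ w_i β_i = 0.10×0.10 + 0.12×0.22 + 0.33×0.21 + 0.45×1.68 = 0.8617

0.862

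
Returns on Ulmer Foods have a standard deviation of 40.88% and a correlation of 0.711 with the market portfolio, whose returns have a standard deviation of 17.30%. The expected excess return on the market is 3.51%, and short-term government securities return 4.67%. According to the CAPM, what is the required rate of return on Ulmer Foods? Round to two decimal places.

β = ρ × σ_i / σ_m = 0.711 × 40.88% / 17.30% = 1.6801
E(R) = 4.67% + 1.6801 × 3.51% = 10.57%

10.57%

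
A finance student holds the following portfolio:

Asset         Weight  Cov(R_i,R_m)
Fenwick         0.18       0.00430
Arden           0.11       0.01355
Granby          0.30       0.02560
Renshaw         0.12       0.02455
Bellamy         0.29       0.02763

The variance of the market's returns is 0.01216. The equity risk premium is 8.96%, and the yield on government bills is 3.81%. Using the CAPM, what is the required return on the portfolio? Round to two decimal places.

19.21%

β_Fenwick = 0.00430 / 0.01216 = 0.3536
β_Arden = 0.01355 / 0.01216 = 1.1143
β_Granby = 0.02560 / 0.01216 = 2.1053
β_Renshaw = 0.02455 / 0.01216 = 2.0189
β_Bellamy = 0.02763 / 0.01216 = 2.2722
β_P = Σ w_i β_i = 0.18×0.3536 + 0.11×1.1143 + 0.30×2.1053 + 0.12×2.0189 + 0.29×2.2722 = 1.7190
E(R_P) = R_f + β_P × MRP = 3.81% + 1.7190 × 8.96% = 19.21%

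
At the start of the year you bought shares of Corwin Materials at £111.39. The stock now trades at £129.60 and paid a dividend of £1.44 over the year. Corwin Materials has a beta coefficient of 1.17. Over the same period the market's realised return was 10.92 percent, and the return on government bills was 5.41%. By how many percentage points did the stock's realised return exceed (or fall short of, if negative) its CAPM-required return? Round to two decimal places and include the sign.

+5.78%

Realised HPR = (P1 + D1 − P0) / P0 = (129.60 + 1.44 − 111.39) / 111.39 = 19.65 / 111.39 = 17.6407%
MRP = 10.92% − 5.41% = 5.51%
CAPM required = R_f + β·MRP = 5.41% + 1.17 × 5.51% = 11.8567%
α = realised − required = 17.6407% − 11.8567% = +5.78%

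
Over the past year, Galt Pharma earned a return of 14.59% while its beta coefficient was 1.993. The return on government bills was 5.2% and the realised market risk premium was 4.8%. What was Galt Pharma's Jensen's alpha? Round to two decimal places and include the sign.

CAPM benchmark = R_f + β(R_m − R_f) = 5.2% + 1.993 × 4.8% = 14.7664%
α = actual − benchmark = 14.59% − 14.7664% = -0.18%

-0.18%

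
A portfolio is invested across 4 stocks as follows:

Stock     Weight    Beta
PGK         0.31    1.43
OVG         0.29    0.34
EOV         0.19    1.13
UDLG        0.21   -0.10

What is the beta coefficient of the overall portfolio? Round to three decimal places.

β_P = Σ w_i β_i = 0.31×1.43 + 0.29×0.34 + 0.19×1.13 + 0.21×-0.10 = 0.7356

0.736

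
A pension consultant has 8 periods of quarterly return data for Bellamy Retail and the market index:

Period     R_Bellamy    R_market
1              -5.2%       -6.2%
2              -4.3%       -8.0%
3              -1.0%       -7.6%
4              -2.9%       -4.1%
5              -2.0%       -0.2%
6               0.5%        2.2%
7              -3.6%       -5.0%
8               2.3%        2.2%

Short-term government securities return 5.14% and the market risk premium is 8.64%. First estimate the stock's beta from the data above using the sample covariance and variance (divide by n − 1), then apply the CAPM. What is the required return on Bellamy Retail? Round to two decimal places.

Mean R_i = (-5.2 − 4.3 − 1.0 − 2.9 − 2.0 + 0.5 − 3.6 + 2.3) / 8 = -2.0250%
Mean R_m = (-6.2 − 8.0 − 7.6 − 4.1 − 0.2 + 2.2 − 5.0 + 2.2) / 8 = -3.3375%
Σ(R_i − R̄_i)(R_m − R̄_m) = 56.6225  ⇒  Cov = 56.6225 / 7 = 8.0889
Σ(R_m − R̄_m)² = 122.6188  ⇒  Var(R_m) = 122.6188 / 7 = 17.5170
β = Cov / Var(R_m) = 8.0889 / 17.5170 = 0.4618
E(R) = R_f + β × MRP = 5.14% + 0.4618 × 8.64% = 9.13%

9.13%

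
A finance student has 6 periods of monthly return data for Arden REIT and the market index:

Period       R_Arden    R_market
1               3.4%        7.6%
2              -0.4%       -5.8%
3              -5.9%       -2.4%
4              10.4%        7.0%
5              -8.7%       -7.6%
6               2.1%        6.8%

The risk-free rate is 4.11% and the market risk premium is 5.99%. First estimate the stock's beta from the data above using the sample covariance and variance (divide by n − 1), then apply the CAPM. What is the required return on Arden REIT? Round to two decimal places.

Mean R_i = (3.4 − 0.4 − 5.9 + 10.4 − 8.7 + 2.1) / 6 = 0.1500%
Mean R_m = (7.6 − 5.8 − 2.4 + 7.0 − 7.6 + 6.8) / 6 = 0.9333%
Σ(R_i − R̄_i)(R_m − R̄_m) = 194.6800  ⇒  Cov = 194.6800 / 5 = 38.9360
Σ(R_m − R̄_m)² = 244.9333  ⇒  Var(R_m) = 244.9333 / 5 = 48.9867
β = Cov / Var(R_m) = 38.9360 / 48.9867 = 0.7948
E(R) = R_f + β × MRP = 4.11% + 0.7948 × 5.99% = 8.87%

8.87%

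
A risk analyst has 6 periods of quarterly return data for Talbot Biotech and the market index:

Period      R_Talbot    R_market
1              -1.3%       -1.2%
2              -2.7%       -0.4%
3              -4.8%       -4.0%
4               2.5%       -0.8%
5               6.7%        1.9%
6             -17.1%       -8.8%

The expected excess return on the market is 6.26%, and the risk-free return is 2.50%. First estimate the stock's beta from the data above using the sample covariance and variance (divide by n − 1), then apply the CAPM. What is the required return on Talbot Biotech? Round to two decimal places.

Mean R_i = (-1.3 − 2.7 − 4.8 + 2.5 + 6.7 − 17.1) / 6 = -2.7833%
Mean R_m = (-1.2 − 0.4 − 4.0 − 0.8 + 1.9 − 8.8) / 6 = -2.2167%
Σ(R_i − R̄_i)(R_m − R̄_m) = 146.0317  ⇒  Cov = 146.0317 / 5 = 29.2063
Σ(R_m − R̄_m)² = 69.8083  ⇒  Var(R_m) = 69.8083 / 5 = 13.9617
β = Cov / Var(R_m) = 29.2063 / 13.9617 = 2.0919
E(R) = R_f + β × MRP = 2.50% + 2.0919 × 6.26% = 15.60%

15.60%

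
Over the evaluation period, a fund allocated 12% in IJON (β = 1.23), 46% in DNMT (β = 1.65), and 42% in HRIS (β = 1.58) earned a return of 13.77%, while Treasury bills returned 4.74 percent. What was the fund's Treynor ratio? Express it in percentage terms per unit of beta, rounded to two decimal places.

5.75%

β_P = 0.12×1.23 + 0.46×1.65 + 0.42×1.58 = 1.5702
Treynor = (R_P − R_f) / β_P = (13.77% − 4.74%) / 1.5702 = 9.03% / 1.5702 = 5.75%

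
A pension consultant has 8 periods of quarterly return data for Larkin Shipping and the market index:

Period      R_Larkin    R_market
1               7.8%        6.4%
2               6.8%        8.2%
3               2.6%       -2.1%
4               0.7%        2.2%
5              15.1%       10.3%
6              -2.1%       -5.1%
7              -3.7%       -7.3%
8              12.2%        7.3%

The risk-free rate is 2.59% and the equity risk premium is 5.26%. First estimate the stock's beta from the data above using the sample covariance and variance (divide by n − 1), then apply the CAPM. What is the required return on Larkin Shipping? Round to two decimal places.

7.50%

Mean R_i = (7.8 + 6.8 + 2.6 + 0.7 + 15.1 − 2.1 − 3.7 + 12.2) / 8 = 4.9250%
Mean R_m = (6.4 + 8.2 − 2.1 + 2.2 + 10.3 − 5.1 − 7.3 + 7.3) / 8 = 2.4875%
Σ(R_i − R̄_i)(R_m − R̄_m) = 286.0625  ⇒  Cov = 286.0625 / 7 = 40.8661
Σ(R_m − R̄_m)² = 306.6288  ⇒  Var(R_m) = 306.6288 / 7 = 43.8041
β = Cov / Var(R_m) = 40.8661 / 43.8041 = 0.9329
E(R) = R_f + β × MRP = 2.59% + 0.9329 × 5.26% = 7.50%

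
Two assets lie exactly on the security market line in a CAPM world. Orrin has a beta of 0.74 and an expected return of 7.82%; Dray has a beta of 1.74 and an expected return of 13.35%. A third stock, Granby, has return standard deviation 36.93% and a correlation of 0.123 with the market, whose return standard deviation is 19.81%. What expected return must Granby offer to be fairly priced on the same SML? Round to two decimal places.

5.00%

MRP = (13.35% − 7.82%) / (1.74 − 0.74) = 5.5300%
R_f = 7.82% − 0.74 × 5.5300% = 3.7278%
β_Granby = ρ·σ_i/σ_m = 0.123 × 36.93 / 19.81 = 0.2293
E(R_Granby) = R_f + β × MRP = 3.7278% + 0.2293 × 5.5300% = 5.00%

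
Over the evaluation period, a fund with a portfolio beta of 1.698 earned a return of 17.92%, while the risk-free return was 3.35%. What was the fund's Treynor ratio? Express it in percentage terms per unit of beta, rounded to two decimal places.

Treynor = (R_P − R_f) / β_P = (17.92% − 3.35%) / 1.6980 = 14.57% / 1.6980 = 8.58%

8.58%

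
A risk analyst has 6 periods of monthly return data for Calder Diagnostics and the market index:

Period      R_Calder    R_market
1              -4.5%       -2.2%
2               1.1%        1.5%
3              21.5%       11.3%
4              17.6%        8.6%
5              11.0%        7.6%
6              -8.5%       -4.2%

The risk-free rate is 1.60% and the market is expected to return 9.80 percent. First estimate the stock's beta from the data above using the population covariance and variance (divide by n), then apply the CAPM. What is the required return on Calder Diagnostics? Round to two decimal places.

Mean R_i = (-4.5 + 1.1 + 21.5 + 17.6 + 11.0 − 8.5) / 6 = 6.3667%
Mean R_m = (-2.2 + 1.5 + 11.3 + 8.6 + 7.6 − 4.2) / 6 = 3.7667%
Σ(R_i − R̄_i)(R_m − R̄_m) = 381.2733  ⇒  Cov = 381.2733 / 6 = 63.5456
Σ(R_m − R̄_m)² = 199.0133  ⇒  Var(R_m) = 199.0133 / 6 = 33.1689
β = Cov / Var(R_m) = 63.5456 / 33.1689 = 1.9158
MRP = 9.80% − 1.60% = 8.20%
E(R) = R_f + β × MRP = 1.60% + 1.9158 × 8.20% = 17.31%

17.31%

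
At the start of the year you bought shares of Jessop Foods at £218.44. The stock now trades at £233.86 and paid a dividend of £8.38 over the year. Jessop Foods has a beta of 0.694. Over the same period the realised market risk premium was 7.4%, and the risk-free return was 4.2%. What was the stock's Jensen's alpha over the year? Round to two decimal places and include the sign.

Realised HPR = (P1 + D1 − P0) / P0 = (233.86 + 8.38 − 218.44) / 218.44 = 23.80 / 218.44 = 10.8954%
CAPM required = R_f + β·MRP = 4.2% + 0.694 × 7.4% = 9.3356%
α = realised − required = 10.8954% − 9.3356% = +1.56%

+1.56%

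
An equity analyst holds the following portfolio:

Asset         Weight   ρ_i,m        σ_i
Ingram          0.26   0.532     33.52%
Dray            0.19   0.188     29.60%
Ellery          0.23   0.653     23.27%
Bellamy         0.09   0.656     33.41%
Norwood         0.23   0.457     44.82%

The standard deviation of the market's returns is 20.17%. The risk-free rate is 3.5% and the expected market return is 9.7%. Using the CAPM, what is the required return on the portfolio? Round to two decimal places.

8.38%

β_Ingram = 0.532 × 33.52% / 20.17% = 0.8841
β_Dray = 0.188 × 29.60% / 20.17% = 0.2759
β_Ellery = 0.653 × 23.27% / 20.17% = 0.7534
β_Bellamy = 0.656 × 33.41% / 20.17% = 1.0866
β_Norwood = 0.457 × 44.82% / 20.17% = 1.0155
β_P = Σ w_i β_i = 0.26×0.8841 + 0.19×0.2759 + 0.23×0.7534 + 0.09×1.0866 + 0.23×1.0155 = 0.7869
MRP = 9.7% − 3.5% = 6.20%
E(R_P) = R_f + β_P × MRP = 3.5% + 0.7869 × 6.2% = 8.38%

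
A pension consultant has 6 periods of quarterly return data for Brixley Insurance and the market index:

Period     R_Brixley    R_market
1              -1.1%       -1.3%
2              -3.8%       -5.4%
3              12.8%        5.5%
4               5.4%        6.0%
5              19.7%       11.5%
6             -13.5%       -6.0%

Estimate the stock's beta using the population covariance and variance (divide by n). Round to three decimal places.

Mean R_i = (-1.1 − 3.8 + 12.8 + 5.4 + 19.7 − 13.5) / 6 = 3.2500%
Mean R_m = (-1.3 − 5.4 + 5.5 + 6.0 + 11.5 − 6.0) / 6 = 1.7167%
Σ(R_i − R̄_i)(R_m − R̄_m) = 398.8250  ⇒  Cov = 398.8250 / 6 = 66.4708
Σ(R_m − R̄_m)² = 247.6683  ⇒  Var(R_m) = 247.6683 / 6 = 41.2781
β = Cov / Var(R_m) = 66.4708 / 41.2781 = 1.6103

1.610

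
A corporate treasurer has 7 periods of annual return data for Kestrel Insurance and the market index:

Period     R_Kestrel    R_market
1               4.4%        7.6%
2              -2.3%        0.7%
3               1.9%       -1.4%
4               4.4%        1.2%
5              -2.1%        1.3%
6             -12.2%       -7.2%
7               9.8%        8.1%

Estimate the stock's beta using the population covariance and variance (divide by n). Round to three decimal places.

1.166

Mean R_i = (4.4 − 2.3 + 1.9 + 4.4 − 2.1 − 12.2 + 9.8) / 7 = 0.5571%
Mean R_m = (7.6 + 0.7 − 1.4 + 1.2 + 1.3 − 7.2 + 8.1) / 7 = 1.4714%
Σ(R_i − R̄_i)(R_m − R̄_m) = 193.2014  ⇒  Cov = 193.2014 / 7 = 27.6002
Σ(R_m − R̄_m)² = 165.6343  ⇒  Var(R_m) = 165.6343 / 7 = 23.6620
β = Cov / Var(R_m) = 27.6002 / 23.6620 = 1.1664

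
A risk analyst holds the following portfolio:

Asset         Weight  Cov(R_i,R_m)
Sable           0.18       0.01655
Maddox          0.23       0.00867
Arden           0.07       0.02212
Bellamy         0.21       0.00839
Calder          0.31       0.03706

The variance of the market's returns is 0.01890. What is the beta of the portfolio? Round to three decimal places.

β_Sable = 0.01655 / 0.01890 = 0.8757
β_Maddox = 0.00867 / 0.01890 = 0.4587
β_Arden = 0.02212 / 0.01890 = 1.1704
β_Bellamy = 0.00839 / 0.01890 = 0.4439
β_Calder = 0.03706 / 0.01890 = 1.9608
β_P = Σ w_i β_i = 0.18×0.8757 + 0.23×0.4587 + 0.07×1.1704 + 0.21×0.4439 + 0.31×1.9608 = 1.0461

1.046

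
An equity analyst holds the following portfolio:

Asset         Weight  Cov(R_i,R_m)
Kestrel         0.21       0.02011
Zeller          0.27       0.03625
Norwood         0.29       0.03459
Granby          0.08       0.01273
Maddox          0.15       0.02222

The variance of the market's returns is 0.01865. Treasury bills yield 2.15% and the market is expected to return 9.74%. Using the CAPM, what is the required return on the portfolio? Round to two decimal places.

13.71%

β_Kestrel = 0.02011 / 0.01865 = 1.0783
β_Zeller = 0.03625 / 0.01865 = 1.9437
β_Norwood = 0.03459 / 0.01865 = 1.8547
β_Granby = 0.01273 / 0.01865 = 0.6826
β_Maddox = 0.02222 / 0.01865 = 1.1914
β_P = Σ w_i β_i = 0.21×1.0783 + 0.27×1.9437 + 0.29×1.8547 + 0.08×0.6826 + 0.15×1.1914 = 1.5224
MRP = 9.74% − 2.15% = 7.59%
E(R_P) = R_f + β_P × MRP = 2.15% + 1.5224 × 7.59% = 13.71%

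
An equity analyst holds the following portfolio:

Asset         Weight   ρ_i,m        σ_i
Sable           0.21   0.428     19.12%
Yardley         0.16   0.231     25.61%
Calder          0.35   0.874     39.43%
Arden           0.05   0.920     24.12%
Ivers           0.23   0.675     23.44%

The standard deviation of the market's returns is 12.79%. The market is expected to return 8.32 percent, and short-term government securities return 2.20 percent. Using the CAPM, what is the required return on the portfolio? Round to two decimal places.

β_Sable = 0.428 × 19.12% / 12.79% = 0.6398
β_Yardley = 0.231 × 25.61% / 12.79% = 0.4625
β_Calder = 0.874 × 39.43% / 12.79% = 2.6944
β_Arden = 0.920 × 24.12% / 12.79% = 1.7350
β_Ivers = 0.675 × 23.44% / 12.79% = 1.2371
β_P = Σ w_i β_i = 0.21×0.6398 + 0.16×0.4625 + 0.35×2.6944 + 0.05×1.7350 + 0.23×1.2371 = 1.5227
MRP = 8.32% − 2.20% = 6.12%
E(R_P) = R_f + β_P × MRP = 2.20% + 1.5227 × 6.12% = 11.52%

11.52%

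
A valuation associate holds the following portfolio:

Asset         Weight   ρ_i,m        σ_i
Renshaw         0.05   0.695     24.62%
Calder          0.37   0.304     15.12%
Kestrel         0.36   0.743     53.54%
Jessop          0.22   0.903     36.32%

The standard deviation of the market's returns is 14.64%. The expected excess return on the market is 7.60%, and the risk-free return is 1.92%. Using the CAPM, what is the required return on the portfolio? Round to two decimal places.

β_Renshaw = 0.695 × 24.62% / 14.64% = 1.1688
β_Calder = 0.304 × 15.12% / 14.64% = 0.3140
β_Kestrel = 0.743 × 53.54% / 14.64% = 2.7172
β_Jessop = 0.903 × 36.32% / 14.64% = 2.2402
β_P = Σ w_i β_i = 0.05×1.1688 + 0.37×0.3140 + 0.36×2.7172 + 0.22×2.2402 = 1.6457
E(R_P) = R_f + β_P × MRP = 1.92% + 1.6457 × 7.60% = 14.43%

14.43%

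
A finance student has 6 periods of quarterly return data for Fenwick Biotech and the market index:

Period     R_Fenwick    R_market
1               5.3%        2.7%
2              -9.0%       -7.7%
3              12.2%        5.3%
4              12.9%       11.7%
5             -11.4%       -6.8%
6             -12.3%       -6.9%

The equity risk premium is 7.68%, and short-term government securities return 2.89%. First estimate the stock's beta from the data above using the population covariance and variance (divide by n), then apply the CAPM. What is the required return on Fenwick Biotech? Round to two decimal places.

Mean R_i = (5.3 − 9.0 + 12.2 + 12.9 − 11.4 − 12.3) / 6 = -0.3833%
Mean R_m = (2.7 − 7.7 + 5.3 + 11.7 − 6.8 − 6.9) / 6 = -0.2833%
Σ(R_i − R̄_i)(R_m − R̄_m) = 460.9383  ⇒  Cov = 460.9383 / 6 = 76.8231
Σ(R_m − R̄_m)² = 324.9283  ⇒  Var(R_m) = 324.9283 / 6 = 54.1547
β = Cov / Var(R_m) = 76.8231 / 54.1547 = 1.4186
E(R) = R_f + β × MRP = 2.89% + 1.4186 × 7.68% = 13.78%

13.78%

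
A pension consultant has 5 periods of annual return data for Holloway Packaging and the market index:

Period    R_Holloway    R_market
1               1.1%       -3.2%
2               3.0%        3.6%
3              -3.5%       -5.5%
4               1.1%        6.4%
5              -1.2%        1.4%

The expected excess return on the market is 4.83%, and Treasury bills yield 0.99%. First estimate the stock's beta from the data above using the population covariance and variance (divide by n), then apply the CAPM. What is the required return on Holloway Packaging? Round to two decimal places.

Mean R_i = (1.1 + 3.0 − 3.5 + 1.1 − 1.2) / 5 = 0.1000%
Mean R_m = (-3.2 + 3.6 − 5.5 + 6.4 + 1.4) / 5 = 0.5400%
Σ(R_i − R̄_i)(R_m − R̄_m) = 31.6200  ⇒  Cov = 31.6200 / 5 = 6.3240
Σ(R_m − R̄_m)² = 94.9120  ⇒  Var(R_m) = 94.9120 / 5 = 18.9824
β = Cov / Var(R_m) = 6.3240 / 18.9824 = 0.3332
E(R) = R_f + β × MRP = 0.99% + 0.3332 × 4.83% = 2.60%

2.60%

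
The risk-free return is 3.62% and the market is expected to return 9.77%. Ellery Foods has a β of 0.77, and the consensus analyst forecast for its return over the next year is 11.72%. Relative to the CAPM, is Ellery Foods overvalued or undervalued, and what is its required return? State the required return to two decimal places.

Undervalued; required return 8.36%

MRP = 9.77% − 3.62% = 6.15%
Required return = R_f + β·MRP = 3.62% + 0.77 × 6.15% = 8.36%
Forecast 11.72% > required 8.36% → the stock plots above the SML → undervalued.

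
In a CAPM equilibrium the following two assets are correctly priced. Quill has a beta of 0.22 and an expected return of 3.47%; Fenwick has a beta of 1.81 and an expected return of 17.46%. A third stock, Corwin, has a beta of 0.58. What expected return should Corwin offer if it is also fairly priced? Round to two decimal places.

MRP (SML slope) = (17.46% − 3.47%) / (1.81 − 0.22) = 13.99% / 1.59 = 8.7987%
R_f (intercept) = 3.47% − 0.22 × 8.7987% = 1.5343%
E(R_Corwin) = R_f + β × MRP = 1.5343% + 0.58 × 8.7987% = 6.64%

6.64%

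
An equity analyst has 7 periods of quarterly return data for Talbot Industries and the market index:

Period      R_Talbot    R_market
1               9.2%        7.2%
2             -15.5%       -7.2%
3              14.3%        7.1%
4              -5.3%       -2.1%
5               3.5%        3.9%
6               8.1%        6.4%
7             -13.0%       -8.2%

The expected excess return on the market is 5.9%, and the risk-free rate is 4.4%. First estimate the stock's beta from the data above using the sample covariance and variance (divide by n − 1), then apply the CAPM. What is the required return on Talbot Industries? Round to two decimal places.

14.31%

Mean R_i = (9.2 − 15.5 + 14.3 − 5.3 + 3.5 + 8.1 − 13.0) / 7 = 0.1857%
Mean R_m = (7.2 − 7.2 + 7.1 − 2.1 + 3.9 + 6.4 − 8.2) / 7 = 1.0143%
Σ(R_i − R̄_i)(R_m − R̄_m) = 461.2714  ⇒  Cov = 461.2714 / 6 = 76.8786
Σ(R_m − R̄_m)² = 274.7086  ⇒  Var(R_m) = 274.7086 / 6 = 45.7848
β = Cov / Var(R_m) = 76.8786 / 45.7848 = 1.6791
E(R) = R_f + β × MRP = 4.4% + 1.6791 × 5.9% = 14.31%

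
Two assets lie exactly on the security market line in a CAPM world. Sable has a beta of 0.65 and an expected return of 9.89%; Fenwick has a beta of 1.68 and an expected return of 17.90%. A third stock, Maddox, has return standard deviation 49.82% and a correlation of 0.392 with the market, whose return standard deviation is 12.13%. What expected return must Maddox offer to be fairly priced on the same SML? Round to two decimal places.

MRP = (17.90% − 9.89%) / (1.68 − 0.65) = 7.7767%
R_f = 9.89% − 0.65 × 7.7767% = 4.8351%
β_Maddox = ρ·σ_i/σ_m = 0.392 × 49.82 / 12.13 = 1.6100
E(R_Maddox) = R_f + β × MRP = 4.8351% + 1.6100 × 7.7767% = 17.36%

17.36%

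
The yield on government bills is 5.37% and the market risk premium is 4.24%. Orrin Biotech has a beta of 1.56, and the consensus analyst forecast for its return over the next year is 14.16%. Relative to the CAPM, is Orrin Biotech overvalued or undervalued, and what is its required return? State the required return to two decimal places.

Required return = R_f + β·MRP = 5.37% + 1.56 × 4.24% = 11.98%
Forecast 14.16% > required 11.98% → the stock plots above the SML → undervalued.

Undervalued; required return 11.98%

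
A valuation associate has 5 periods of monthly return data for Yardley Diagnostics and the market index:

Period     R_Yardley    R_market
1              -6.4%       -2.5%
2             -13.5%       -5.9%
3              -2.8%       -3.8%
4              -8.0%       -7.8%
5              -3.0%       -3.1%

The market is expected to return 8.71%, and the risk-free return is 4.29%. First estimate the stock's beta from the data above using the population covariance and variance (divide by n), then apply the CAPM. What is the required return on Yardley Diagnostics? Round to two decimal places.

Mean R_i = (-6.4 − 13.5 − 2.8 − 8.0 − 3.0) / 5 = -6.7400%
Mean R_m = (-2.5 − 5.9 − 3.8 − 7.8 − 3.1) / 5 = -4.6200%
Σ(R_i − R̄_i)(R_m − R̄_m) = 22.2960  ⇒  Cov = 22.2960 / 5 = 4.4592
Σ(R_m − R̄_m)² = 19.2280  ⇒  Var(R_m) = 19.2280 / 5 = 3.8456
β = Cov / Var(R_m) = 4.4592 / 3.8456 = 1.1596
MRP = 8.71% − 4.29% = 4.42%
E(R) = R_f + β × MRP = 4.29% + 1.1596 × 4.42% = 9.42%

9.42%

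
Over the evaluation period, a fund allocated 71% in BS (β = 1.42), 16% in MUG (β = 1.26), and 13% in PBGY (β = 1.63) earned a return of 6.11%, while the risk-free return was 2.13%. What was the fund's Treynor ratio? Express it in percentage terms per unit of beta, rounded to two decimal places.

β_P = 0.71×1.42 + 0.16×1.26 + 0.13×1.63 = 1.4217
Treynor = (R_P − R_f) / β_P = (6.11% − 2.13%) / 1.4217 = 3.98% / 1.4217 = 2.80%

2.80%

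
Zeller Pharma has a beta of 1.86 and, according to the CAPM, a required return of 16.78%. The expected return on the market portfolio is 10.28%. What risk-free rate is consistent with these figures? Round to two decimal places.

E(R) = R_f + β(E(R_m) − R_f) = R_f(1 − β) + β·E(R_m)
16.78% = R_f × (1 − 1.86) + 1.86 × 10.28%
16.78% = R_f × -0.86 + 19.1208%
R_f = (16.78% − 19.1208%) / -0.86 = 2.72%

2.72%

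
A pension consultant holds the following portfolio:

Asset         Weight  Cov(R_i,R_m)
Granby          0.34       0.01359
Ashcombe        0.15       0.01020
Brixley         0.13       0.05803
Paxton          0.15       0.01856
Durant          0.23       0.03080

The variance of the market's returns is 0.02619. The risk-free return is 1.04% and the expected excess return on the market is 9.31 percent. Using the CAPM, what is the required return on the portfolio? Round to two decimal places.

β_Granby = 0.01359 / 0.02619 = 0.5189
β_Ashcombe = 0.01020 / 0.02619 = 0.3895
β_Brixley = 0.05803 / 0.02619 = 2.2157
β_Paxton = 0.01856 / 0.02619 = 0.7087
β_Durant = 0.03080 / 0.02619 = 1.1760
β_P = Σ w_i β_i = 0.34×0.5189 + 0.15×0.3895 + 0.13×2.2157 + 0.15×0.7087 + 0.23×1.1760 = 0.8997
E(R_P) = R_f + β_P × MRP = 1.04% + 0.8997 × 9.31% = 9.42%

9.42%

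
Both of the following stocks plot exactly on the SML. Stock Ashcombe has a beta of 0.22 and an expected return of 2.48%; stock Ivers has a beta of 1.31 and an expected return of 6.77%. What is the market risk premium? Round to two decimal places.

Both satisfy E(R) = R_f + β·MRP, so the slope of the SML is
MRP = (6.77% − 2.48%) / (1.31 − 0.22) = 4.29% / 1.09 = 3.9358%

3.94%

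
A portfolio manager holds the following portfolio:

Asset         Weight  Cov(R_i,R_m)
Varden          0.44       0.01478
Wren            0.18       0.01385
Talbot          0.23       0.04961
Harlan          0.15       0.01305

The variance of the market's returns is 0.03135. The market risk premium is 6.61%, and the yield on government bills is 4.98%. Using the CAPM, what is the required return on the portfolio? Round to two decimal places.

9.70%

β_Varden = 0.01478 / 0.03135 = 0.4715
β_Wren = 0.01385 / 0.03135 = 0.4418
β_Talbot = 0.04961 / 0.03135 = 1.5825
β_Harlan = 0.01305 / 0.03135 = 0.4163
β_P = Σ w_i β_i = 0.44×0.4715 + 0.18×0.4418 + 0.23×1.5825 + 0.15×0.4163 = 0.7134
E(R_P) = R_f + β_P × MRP = 4.98% + 0.7134 × 6.61% = 9.70%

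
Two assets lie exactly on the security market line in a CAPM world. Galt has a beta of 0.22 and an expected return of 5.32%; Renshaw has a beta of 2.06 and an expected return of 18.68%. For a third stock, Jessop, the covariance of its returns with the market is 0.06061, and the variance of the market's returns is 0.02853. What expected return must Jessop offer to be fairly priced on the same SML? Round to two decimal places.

19.15%

MRP = (18.68% − 5.32%) / (2.06 − 0.22) = 7.2609%
R_f = 5.32% − 0.22 × 7.2609% = 3.7226%
β_Jessop = Cov / Var(R_m) = 0.06061 / 0.02853 = 2.1244
E(R_Jessop) = R_f + β × MRP = 3.7226% + 2.1244 × 7.2609% = 19.15%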